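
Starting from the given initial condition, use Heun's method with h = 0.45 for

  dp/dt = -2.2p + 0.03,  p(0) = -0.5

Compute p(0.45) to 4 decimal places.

-0.2432

Heun: k1 = f(t_n, p_n); k2 = f(t_n + h, p_n + h·k1); p_{n+1} = p_n + (h/2)·(k1 + k2).
t=0.000000, p=-0.500000:
  k1 = f(0.000000, -0.500000) = 1.130000
  k2 = f(0.450000, 0.008500) = 0.011300
  p ← -0.500000 + (0.45/2)·(1.130000 + 0.011300) = -0.243208
p(0.45) ≈ -0.2432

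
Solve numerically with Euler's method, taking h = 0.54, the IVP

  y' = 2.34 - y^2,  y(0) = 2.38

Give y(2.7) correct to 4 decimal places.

Euler: y_{n+1} = y_n + h·f(t_n, y_n).
t=0.000000, y=2.380000: f=-3.324400 → y ← 2.380000 + 0.54·(-3.324400) = 0.584824
t=0.540000, y=0.584824: f=1.997981 → y ← 0.584824 + 0.54·1.997981 = 1.663734
t=1.080000, y=1.663734: f=-0.428010 → y ← 1.663734 + 0.54·(-0.428010) = 1.432608
t=1.620000, y=1.432608: f=0.287633 → y ← 1.432608 + 0.54·0.287633 = 1.587930
t=2.160000, y=1.587930: f=-0.181523 → y ← 1.587930 + 0.54·(-0.181523) = 1.489908
y(2.7) ≈ 1.4899

1.4899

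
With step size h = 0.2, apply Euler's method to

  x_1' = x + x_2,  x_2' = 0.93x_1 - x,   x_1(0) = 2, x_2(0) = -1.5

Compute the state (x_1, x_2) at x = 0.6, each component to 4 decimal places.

1.4240, -0.6501

Euler on (x_1,x_2): x_1_{n+1} = x_1_n + h·x_1', x_2_{n+1} = x_2_n + h·x_2'.
0.000000: (2.000000, -1.500000); f=(-1.500000, 1.860000) → (1.700000, -1.128000)
0.200000: (1.700000, -1.128000); f=(-0.928000, 1.381000) → (1.514400, -0.851800)
0.400000: (1.514400, -0.851800); f=(-0.451800, 1.008392) → (1.424040, -0.650122)
(x_1(0.6), x_2(0.6)) ≈ (1.4240, -0.6501)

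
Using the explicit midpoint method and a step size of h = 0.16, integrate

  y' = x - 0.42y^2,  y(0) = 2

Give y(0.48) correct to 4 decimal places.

Midpoint: k1 = f(x_n, y_n); k2 = f(x_n + h/2, y_n + (h/2)·k1); y_{n+1} = y_n + h·k2.
x=0.000000, y=2.000000:
  k1 = f(0.000000, 2.000000) = -1.680000
  k2 = f(0.080000, 1.865600) = -1.381795
  y ← 2.000000 + 0.16·(-1.381795) = 1.778913
x=0.160000, y=1.778913:
  k1 = f(0.160000, 1.778913) = -1.169103
  k2 = f(0.240000, 1.685385) = -0.953019
  y ← 1.778913 + 0.16·(-0.953019) = 1.626430
x=0.320000, y=1.626430:
  k1 = f(0.320000, 1.626430) = -0.791015
  k2 = f(0.400000, 1.563149) = -0.626242
  y ← 1.626430 + 0.16·(-0.626242) = 1.526231
y(0.48) ≈ 1.5262

1.5262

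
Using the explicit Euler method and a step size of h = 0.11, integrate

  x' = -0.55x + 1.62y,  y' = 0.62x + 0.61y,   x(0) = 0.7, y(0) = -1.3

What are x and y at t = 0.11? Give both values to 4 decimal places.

Euler on (x,y): x_{n+1} = x_n + h·x', y_{n+1} = y_n + h·y'.
0.000000: (0.700000, -1.300000); f=(-2.491000, -0.359000) → (0.425990, -1.339490)
(x(0.11), y(0.11)) ≈ (0.4260, -1.3395)

0.4260, -1.3395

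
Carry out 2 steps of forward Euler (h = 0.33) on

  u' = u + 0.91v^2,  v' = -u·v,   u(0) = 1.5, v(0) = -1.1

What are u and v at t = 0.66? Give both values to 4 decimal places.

Euler on (u,v): u_{n+1} = u_n + h·u', v_{n+1} = v_n + h·v'.
0.000000: (1.500000, -1.100000); f=(2.601100, 1.650000) → (2.358363, -0.555500)
0.330000: (2.358363, -0.555500); f=(2.639171, 1.310071) → (3.229289, -0.123177)
(u(0.66), v(0.66)) ≈ (3.2293, -0.1232)

3.2293, -0.1232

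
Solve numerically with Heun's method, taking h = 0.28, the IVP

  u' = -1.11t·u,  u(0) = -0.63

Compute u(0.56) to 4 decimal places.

Heun: k1 = f(t_n, u_n); k2 = f(t_n + h, u_n + h·k1); u_{n+1} = u_n + (h/2)·(k1 + k2).
t=0.000000, u=-0.630000:
  k1 = f(0.000000, -0.630000) = 0.000000
  k2 = f(0.280000, -0.630000) = 0.195804
  u ← -0.630000 + (0.28/2)·(0.000000 + 0.195804) = -0.602587
t=0.280000, u=-0.602587:
  k1 = f(0.280000, -0.602587) = 0.187284
  k2 = f(0.560000, -0.550148) = 0.341972
  u ← -0.602587 + (0.28/2)·(0.187284 + 0.341972) = -0.528492
u(0.56) ≈ -0.5285

-0.5285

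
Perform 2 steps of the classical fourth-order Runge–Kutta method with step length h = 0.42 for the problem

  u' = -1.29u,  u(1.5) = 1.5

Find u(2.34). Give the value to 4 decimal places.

0.5082

RK4: k1 = f(t_n, u_n); k2 = f(t_n + h/2, u_n + (h/2)·k1); k3 = f(t_n + h/2, u_n + (h/2)·k2); k4 = f(t_n + h, u_n + h·k3); u_{n+1} = u_n + (h/6)·(k1 + 2k2 + 2k3 + k4).
t=1.500000, u=1.500000:
  k1 = f(1.500000, 1.500000) = -1.935000
  k2 = f(1.710000, 1.093650) = -1.410809
  k3 = f(1.710000, 1.203730) = -1.552812
  k4 = f(1.920000, 0.847819) = -1.093686
  u ← 1.500000 + (0.42/6)·(k1 + 2k2 + 2k3 + k4) = 0.873085
t=1.920000, u=0.873085:
  k1 = f(1.920000, 0.873085) = -1.126280
  k2 = f(2.130000, 0.636566) = -0.821171
  k3 = f(2.130000, 0.700639) = -0.903825
  k4 = f(2.340000, 0.493479) = -0.636588
  u ← 0.873085 + (0.42/6)·(k1 + 2k2 + 2k3 + k4) = 0.508185
u(2.34) ≈ 0.5082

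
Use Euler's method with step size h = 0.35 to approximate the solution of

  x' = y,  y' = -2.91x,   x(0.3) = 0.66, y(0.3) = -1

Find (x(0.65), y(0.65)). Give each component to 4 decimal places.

Euler on (x,y): x_{n+1} = x_n + h·x', y_{n+1} = y_n + h·y'.
0.300000: (0.660000, -1.000000); f=(-1.000000, -1.920600) → (0.310000, -1.672210)
(x(0.65), y(0.65)) ≈ (0.3100, -1.6722)

0.3100, -1.6722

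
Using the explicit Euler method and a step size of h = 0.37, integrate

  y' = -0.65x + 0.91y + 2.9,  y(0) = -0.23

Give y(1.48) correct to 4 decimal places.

Euler: y_{n+1} = y_n + h·f(x_n, y_n).
x=0.000000, y=-0.230000: f=2.690700 → y ← -0.230000 + 0.37·2.690700 = 0.765559
x=0.370000, y=0.765559: f=3.356159 → y ← 0.765559 + 0.37·3.356159 = 2.007338
x=0.740000, y=2.007338: f=4.245677 → y ← 2.007338 + 0.37·4.245677 = 3.578238
x=1.110000, y=3.578238: f=5.434697 → y ← 3.578238 + 0.37·5.434697 = 5.589076
y(1.48) ≈ 5.5891

5.5891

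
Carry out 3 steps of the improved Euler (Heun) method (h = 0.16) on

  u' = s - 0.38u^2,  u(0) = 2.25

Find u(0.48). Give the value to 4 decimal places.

Heun: k1 = f(s_n, u_n); k2 = f(s_n + h, u_n + h·k1); u_{n+1} = u_n + (h/2)·(k1 + k2).
s=0.000000, u=2.250000:
  k1 = f(0.000000, 2.250000) = -1.923750
  k2 = f(0.160000, 1.942200) = -1.273414
  u ← 2.250000 + (0.16/2)·(-1.923750 + (-1.273414)) = 1.994227
s=0.160000, u=1.994227:
  k1 = f(0.160000, 1.994227) = -1.351238
  k2 = f(0.320000, 1.778029) = -0.881327
  u ← 1.994227 + (0.16/2)·(-1.351238 + (-0.881327)) = 1.815622
s=0.320000, u=1.815622:
  k1 = f(0.320000, 1.815622) = -0.932663
  k2 = f(0.480000, 1.666396) = -0.575212
  u ← 1.815622 + (0.16/2)·(-0.932663 + (-0.575212)) = 1.694992
u(0.48) ≈ 1.6950

1.6950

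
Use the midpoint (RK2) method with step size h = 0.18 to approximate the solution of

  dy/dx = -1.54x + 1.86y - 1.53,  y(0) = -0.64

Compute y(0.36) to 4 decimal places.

Midpoint: k1 = f(x_n, y_n); k2 = f(x_n + h/2, y_n + (h/2)·k1); y_{n+1} = y_n + h·k2.
x=0.000000, y=-0.640000:
  k1 = f(0.000000, -0.640000) = -2.720400
  k2 = f(0.090000, -0.884836) = -3.314395
  y ← -0.640000 + 0.18·(-3.314395) = -1.236591
x=0.180000, y=-1.236591:
  k1 = f(0.180000, -1.236591) = -4.107259
  k2 = f(0.270000, -1.606244) = -4.933415
  y ← -1.236591 + 0.18·(-4.933415) = -2.124606
y(0.36) ≈ -2.1246

-2.1246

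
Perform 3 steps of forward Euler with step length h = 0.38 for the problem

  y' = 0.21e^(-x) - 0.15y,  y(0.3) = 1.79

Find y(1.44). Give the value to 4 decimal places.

1.6194

Euler: y_{n+1} = y_n + h·f(x_n, y_n).
x=0.300000, y=1.790000: f=-0.112928 → y ← 1.790000 + 0.38·(-0.112928) = 1.747087
x=0.680000, y=1.747087: f=-0.155674 → y ← 1.747087 + 0.38·(-0.155674) = 1.687931
x=1.060000, y=1.687931: f=-0.180434 → y ← 1.687931 + 0.38·(-0.180434) = 1.619366
y(1.44) ≈ 1.6194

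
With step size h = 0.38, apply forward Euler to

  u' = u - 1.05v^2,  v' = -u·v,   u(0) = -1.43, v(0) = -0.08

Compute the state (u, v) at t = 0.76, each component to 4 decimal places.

-2.7329, -0.2162

Euler on (u,v): u_{n+1} = u_n + h·u', v_{n+1} = v_n + h·v'.
0.000000: (-1.430000, -0.080000); f=(-1.436720, -0.114400) → (-1.975954, -0.123472)
0.380000: (-1.975954, -0.123472); f=(-1.991961, -0.243975) → (-2.732899, -0.216182)
(u(0.76), v(0.76)) ≈ (-2.7329, -0.2162)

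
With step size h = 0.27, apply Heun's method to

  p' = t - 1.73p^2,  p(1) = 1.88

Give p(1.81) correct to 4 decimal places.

1.0665

Heun: k1 = f(t_n, p_n); k2 = f(t_n + h, p_n + h·k1); p_{n+1} = p_n + (h/2)·(k1 + k2).
t=1.000000, p=1.880000:
  k1 = f(1.000000, 1.880000) = -5.114512
  k2 = f(1.270000, 0.499082) = 0.839087
  p ← 1.880000 + (0.27/2)·(-5.114512 + 0.839087) = 1.302818
t=1.270000, p=1.302818:
  k1 = f(1.270000, 1.302818) = -1.666387
  k2 = f(1.540000, 0.852893) = 0.281552
  p ← 1.302818 + (0.27/2)·(-1.666387 + 0.281552) = 1.115865
t=1.540000, p=1.115865:
  k1 = f(1.540000, 1.115865) = -0.614117
  k2 = f(1.810000, 0.950053) = 0.248500
  p ← 1.115865 + (0.27/2)·(-0.614117 + 0.248500) = 1.066507
p(1.81) ≈ 1.0665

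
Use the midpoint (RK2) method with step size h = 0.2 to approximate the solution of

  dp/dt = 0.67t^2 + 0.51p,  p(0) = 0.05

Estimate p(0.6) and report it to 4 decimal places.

Midpoint: k1 = f(t_n, p_n); k2 = f(t_n + h/2, p_n + (h/2)·k1); p_{n+1} = p_n + h·k2.
t=0.000000, p=0.050000:
  k1 = f(0.000000, 0.050000) = 0.025500
  k2 = f(0.100000, 0.052550) = 0.033501
  p ← 0.050000 + 0.2·0.033501 = 0.056700
t=0.200000, p=0.056700:
  k1 = f(0.200000, 0.056700) = 0.055717
  k2 = f(0.300000, 0.062272) = 0.092059
  p ← 0.056700 + 0.2·0.092059 = 0.075112
t=0.400000, p=0.075112:
  k1 = f(0.400000, 0.075112) = 0.145507
  k2 = f(0.500000, 0.089663) = 0.213228
  p ← 0.075112 + 0.2·0.213228 = 0.117757
p(0.6) ≈ 0.1178

0.1178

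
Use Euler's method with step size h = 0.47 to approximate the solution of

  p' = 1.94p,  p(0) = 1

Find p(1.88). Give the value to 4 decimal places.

Euler: p_{n+1} = p_n + h·f(s_n, p_n).
s=0.000000, p=1.000000: f=1.940000 → p ← 1.000000 + 0.47·1.940000 = 1.911800
s=0.470000, p=1.911800: f=3.708892 → p ← 1.911800 + 0.47·3.708892 = 3.654979
s=0.940000, p=3.654979: f=7.090660 → p ← 3.654979 + 0.47·7.090660 = 6.987589
s=1.410000, p=6.987589: f=13.555923 → p ← 6.987589 + 0.47·13.555923 = 13.358873
p(1.88) ≈ 13.3589

13.3589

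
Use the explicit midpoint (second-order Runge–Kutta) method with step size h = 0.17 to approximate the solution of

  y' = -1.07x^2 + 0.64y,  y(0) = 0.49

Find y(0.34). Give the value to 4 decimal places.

Midpoint: k1 = f(x_n, y_n); k2 = f(x_n + h/2, y_n + (h/2)·k1); y_{n+1} = y_n + h·k2.
x=0.000000, y=0.490000:
  k1 = f(0.000000, 0.490000) = 0.313600
  k2 = f(0.085000, 0.516656) = 0.322929
  y ← 0.490000 + 0.17·0.322929 = 0.544898
x=0.170000, y=0.544898:
  k1 = f(0.170000, 0.544898) = 0.317812
  k2 = f(0.255000, 0.571912) = 0.296447
  y ← 0.544898 + 0.17·0.296447 = 0.595294
y(0.34) ≈ 0.5953

0.5953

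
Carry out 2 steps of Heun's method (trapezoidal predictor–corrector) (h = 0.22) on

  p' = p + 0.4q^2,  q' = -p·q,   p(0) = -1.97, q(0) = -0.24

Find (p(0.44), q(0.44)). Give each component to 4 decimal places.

Heun on (p,q): k1 = f(t_n, state_n); k2 = f(t_n + h, state_n + h·k1); state_{n+1} = state_n + (h/2)·(k1 + k2).
0.000000: (-1.970000, -0.240000)
  k1 = (-1.946960, -0.472800)
  predictor → (-2.398331, -0.344016)
  k2 = (-2.350992, -0.825064)
  → (-2.442775, -0.382765)
0.220000: (-2.442775, -0.382765)
  k1 = (-2.384171, -0.935009)
  predictor → (-2.967292, -0.588467)
  k2 = (-2.828775, -1.746154)
  → (-3.016199, -0.677693)
(p(0.44), q(0.44)) ≈ (-3.0162, -0.6777)

-3.0162, -0.6777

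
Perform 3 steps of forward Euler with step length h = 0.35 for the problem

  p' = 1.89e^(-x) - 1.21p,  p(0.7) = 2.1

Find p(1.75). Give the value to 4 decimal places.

0.8081

Euler: p_{n+1} = p_n + h·f(x_n, p_n).
x=0.700000, p=2.100000: f=-1.602454 → p ← 2.100000 + 0.35·(-1.602454) = 1.539141
x=1.050000, p=1.539141: f=-1.200978 → p ← 1.539141 + 0.35·(-1.200978) = 1.118799
x=1.400000, p=1.118799: f=-0.887678 → p ← 1.118799 + 0.35·(-0.887678) = 0.808111
p(1.75) ≈ 0.8081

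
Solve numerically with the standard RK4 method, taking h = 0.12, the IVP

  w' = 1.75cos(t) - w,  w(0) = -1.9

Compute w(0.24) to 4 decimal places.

RK4: k1 = f(t_n, w_n); k2 = f(t_n + h/2, w_n + (h/2)·k1); k3 = f(t_n + h/2, w_n + (h/2)·k2); k4 = f(t_n + h, w_n + h·k3); w_{n+1} = w_n + (h/6)·(k1 + 2k2 + 2k3 + k4).
t=0.000000, w=-1.900000:
  k1 = f(0.000000, -1.900000) = 3.650000
  k2 = f(0.060000, -1.681000) = 3.427851
  k3 = f(0.060000, -1.694329) = 3.441180
  k4 = f(0.120000, -1.487058) = 3.224474
  w ← -1.900000 + (0.12/6)·(k1 + 2k2 + 2k3 + k4) = -1.487749
t=0.120000, w=-1.487749:
  k1 = f(0.120000, -1.487749) = 3.225164
  k2 = f(0.180000, -1.294239) = 3.015966
  k3 = f(0.180000, -1.306791) = 3.028518
  k4 = f(0.240000, -1.124327) = 2.824169
  w ← -1.487749 + (0.12/6)·(k1 + 2k2 + 2k3 + k4) = -1.124983
w(0.24) ≈ -1.1250

-1.1250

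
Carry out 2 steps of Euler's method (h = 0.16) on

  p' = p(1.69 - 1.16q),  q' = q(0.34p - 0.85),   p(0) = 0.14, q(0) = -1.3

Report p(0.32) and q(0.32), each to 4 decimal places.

0.3134, -0.9920

Euler on (p,q): p_{n+1} = p_n + h·p', q_{n+1} = q_n + h·q'.
0.000000: (0.140000, -1.300000); f=(0.447720, 1.043120) → (0.211635, -1.133101)
0.160000: (0.211635, -1.133101); f=(0.635836, 0.881602) → (0.313369, -0.992044)
(p(0.32), q(0.32)) ≈ (0.3134, -0.9920)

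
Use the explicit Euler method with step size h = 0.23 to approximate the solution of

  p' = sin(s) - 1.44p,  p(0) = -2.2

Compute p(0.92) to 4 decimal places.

Euler: p_{n+1} = p_n + h·f(s_n, p_n).
s=0.000000, p=-2.200000: f=3.168000 → p ← -2.200000 + 0.23·3.168000 = -1.471360
s=0.230000, p=-1.471360: f=2.346736 → p ← -1.471360 + 0.23·2.346736 = -0.931611
s=0.460000, p=-0.931611: f=1.785468 → p ← -0.931611 + 0.23·1.785468 = -0.520953
s=0.690000, p=-0.520953: f=1.386710 → p ← -0.520953 + 0.23·1.386710 = -0.202010
p(0.92) ≈ -0.2020

-0.2020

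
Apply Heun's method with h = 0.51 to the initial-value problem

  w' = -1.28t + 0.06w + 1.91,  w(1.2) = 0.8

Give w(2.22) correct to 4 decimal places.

Heun: k1 = f(t_n, w_n); k2 = f(t_n + h, w_n + h·k1); w_{n+1} = w_n + (h/2)·(k1 + k2).
t=1.200000, w=0.800000:
  k1 = f(1.200000, 0.800000) = 0.422000
  k2 = f(1.710000, 1.015220) = -0.217887
  w ← 0.800000 + (0.51/2)·(0.422000 + (-0.217887)) = 0.852049
t=1.710000, w=0.852049:
  k1 = f(1.710000, 0.852049) = -0.227677
  k2 = f(2.220000, 0.735934) = -0.887444
  w ← 0.852049 + (0.51/2)·(-0.227677 + (-0.887444)) = 0.567693
w(2.22) ≈ 0.5677

0.5677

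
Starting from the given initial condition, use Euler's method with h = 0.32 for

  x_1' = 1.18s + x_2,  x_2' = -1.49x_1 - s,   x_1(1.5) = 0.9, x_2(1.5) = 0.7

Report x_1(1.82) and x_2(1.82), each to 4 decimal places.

Euler on (x_1,x_2): x_1_{n+1} = x_1_n + h·x_1', x_2_{n+1} = x_2_n + h·x_2'.
1.500000: (0.900000, 0.700000); f=(2.470000, -2.841000) → (1.690400, -0.209120)
(x_1(1.82), x_2(1.82)) ≈ (1.6904, -0.2091)

1.6904, -0.2091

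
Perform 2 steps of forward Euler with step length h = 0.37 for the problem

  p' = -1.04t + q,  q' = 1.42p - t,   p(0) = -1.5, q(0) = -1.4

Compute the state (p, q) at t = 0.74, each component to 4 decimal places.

Euler on (p,q): p_{n+1} = p_n + h·p', q_{n+1} = q_n + h·q'.
0.000000: (-1.500000, -1.400000); f=(-1.400000, -2.130000) → (-2.018000, -2.188100)
0.370000: (-2.018000, -2.188100); f=(-2.572900, -3.235560) → (-2.969973, -3.385257)
(p(0.74), q(0.74)) ≈ (-2.9700, -3.3853)

-2.9700, -3.3853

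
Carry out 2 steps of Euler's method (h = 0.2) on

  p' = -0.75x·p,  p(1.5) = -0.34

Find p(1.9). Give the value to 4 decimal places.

Euler: p_{n+1} = p_n + h·f(x_n, p_n).
x=1.500000, p=-0.340000: f=0.382500 → p ← -0.340000 + 0.2·0.382500 = -0.263500
x=1.700000, p=-0.263500: f=0.335962 → p ← -0.263500 + 0.2·0.335962 = -0.196308
p(1.9) ≈ -0.1963

-0.1963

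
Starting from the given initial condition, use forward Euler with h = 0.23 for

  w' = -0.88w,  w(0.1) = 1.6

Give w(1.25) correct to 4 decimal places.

Euler: w_{n+1} = w_n + h·f(s_n, w_n).
s=0.100000, w=1.600000: f=-1.408000 → w ← 1.600000 + 0.23·(-1.408000) = 1.276160
s=0.330000, w=1.276160: f=-1.123021 → w ← 1.276160 + 0.23·(-1.123021) = 1.017865
s=0.560000, w=1.017865: f=-0.895721 → w ← 1.017865 + 0.23·(-0.895721) = 0.811849
s=0.790000, w=0.811849: f=-0.714427 → w ← 0.811849 + 0.23·(-0.714427) = 0.647531
s=1.020000, w=0.647531: f=-0.569827 → w ← 0.647531 + 0.23·(-0.569827) = 0.516471
w(1.25) ≈ 0.5165

0.5165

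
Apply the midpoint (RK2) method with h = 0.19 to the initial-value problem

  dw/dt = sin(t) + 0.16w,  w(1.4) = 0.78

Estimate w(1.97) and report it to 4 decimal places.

Midpoint: k1 = f(t_n, w_n); k2 = f(t_n + h/2, w_n + (h/2)·k1); w_{n+1} = w_n + h·k2.
t=1.400000, w=0.780000:
  k1 = f(1.400000, 0.780000) = 1.110250
  k2 = f(1.495000, 0.885474) = 1.138805
  w ← 0.780000 + 0.19·1.138805 = 0.996373
t=1.590000, w=0.996373:
  k1 = f(1.590000, 0.996373) = 1.159235
  k2 = f(1.685000, 1.106500) = 1.170526
  w ← 0.996373 + 0.19·1.170526 = 1.218773
t=1.780000, w=1.218773:
  k1 = f(1.780000, 1.218773) = 1.173200
  k2 = f(1.875000, 1.330227) = 1.166922
  w ← 1.218773 + 0.19·1.166922 = 1.440488
w(1.97) ≈ 1.4405

1.4405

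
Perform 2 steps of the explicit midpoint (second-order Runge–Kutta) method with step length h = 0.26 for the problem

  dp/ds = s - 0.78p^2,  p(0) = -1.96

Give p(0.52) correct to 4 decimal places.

Midpoint: k1 = f(s_n, p_n); k2 = f(s_n + h/2, p_n + (h/2)·k1); p_{n+1} = p_n + h·k2.
s=0.000000, p=-1.960000:
  k1 = f(0.000000, -1.960000) = -2.996448
  k2 = f(0.130000, -2.349538) = -4.175857
  p ← -1.960000 + 0.26·(-4.175857) = -3.045723
s=0.260000, p=-3.045723:
  k1 = f(0.260000, -3.045723) = -6.975614
  k2 = f(0.390000, -3.952553) = -11.795685
  p ← -3.045723 + 0.26·(-11.795685) = -6.112601
p(0.52) ≈ -6.1126

-6.1126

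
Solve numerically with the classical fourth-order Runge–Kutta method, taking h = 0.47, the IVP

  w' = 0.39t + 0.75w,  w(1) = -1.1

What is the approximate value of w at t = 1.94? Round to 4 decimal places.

-1.4728

RK4: k1 = f(t_n, w_n); k2 = f(t_n + h/2, w_n + (h/2)·k1); k3 = f(t_n + h/2, w_n + (h/2)·k2); k4 = f(t_n + h, w_n + h·k3); w_{n+1} = w_n + (h/6)·(k1 + 2k2 + 2k3 + k4).
t=1.000000, w=-1.100000:
  k1 = f(1.000000, -1.100000) = -0.435000
  k2 = f(1.235000, -1.202225) = -0.420019
  k3 = f(1.235000, -1.198704) = -0.417378
  k4 = f(1.470000, -1.296168) = -0.398826
  w ← -1.100000 + (0.47/6)·(k1 + 2k2 + 2k3 + k4) = -1.296509
t=1.470000, w=-1.296509:
  k1 = f(1.470000, -1.296509) = -0.399081
  k2 = f(1.705000, -1.390293) = -0.377770
  k3 = f(1.705000, -1.385284) = -0.374013
  k4 = f(1.940000, -1.472295) = -0.347621
  w ← -1.296509 + (0.47/6)·(k1 + 2k2 + 2k3 + k4) = -1.472780
w(1.94) ≈ -1.4728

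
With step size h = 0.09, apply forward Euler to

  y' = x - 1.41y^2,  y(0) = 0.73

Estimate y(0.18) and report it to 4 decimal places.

Euler: y_{n+1} = y_n + h·f(x_n, y_n).
x=0.000000, y=0.730000: f=-0.751389 → y ← 0.730000 + 0.09·(-0.751389) = 0.662375
x=0.090000, y=0.662375: f=-0.528624 → y ← 0.662375 + 0.09·(-0.528624) = 0.614799
y(0.18) ≈ 0.6148

0.6148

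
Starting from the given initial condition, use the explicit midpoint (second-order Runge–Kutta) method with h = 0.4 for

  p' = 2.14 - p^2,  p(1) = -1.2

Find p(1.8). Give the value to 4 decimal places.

-0.0340

Midpoint: k1 = f(s_n, p_n); k2 = f(s_n + h/2, p_n + (h/2)·k1); p_{n+1} = p_n + h·k2.
s=1.000000, p=-1.200000:
  k1 = f(1.000000, -1.200000) = 0.700000
  k2 = f(1.200000, -1.060000) = 1.016400
  p ← -1.200000 + 0.4·1.016400 = -0.793440
s=1.400000, p=-0.793440:
  k1 = f(1.400000, -0.793440) = 1.510453
  k2 = f(1.600000, -0.491349) = 1.898576
  p ← -0.793440 + 0.4·1.898576 = -0.034010
p(1.8) ≈ -0.0340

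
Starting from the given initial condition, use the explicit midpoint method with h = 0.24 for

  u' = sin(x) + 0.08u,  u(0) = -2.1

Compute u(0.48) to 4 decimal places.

Midpoint: k1 = f(x_n, u_n); k2 = f(x_n + h/2, u_n + (h/2)·k1); u_{n+1} = u_n + h·k2.
x=0.000000, u=-2.100000:
  k1 = f(0.000000, -2.100000) = -0.168000
  k2 = f(0.120000, -2.120160) = -0.049901
  u ← -2.100000 + 0.24·(-0.049901) = -2.111976
x=0.240000, u=-2.111976:
  k1 = f(0.240000, -2.111976) = 0.068745
  k2 = f(0.360000, -2.103727) = 0.183976
  u ← -2.111976 + 0.24·0.183976 = -2.067822
u(0.48) ≈ -2.0678

-2.0678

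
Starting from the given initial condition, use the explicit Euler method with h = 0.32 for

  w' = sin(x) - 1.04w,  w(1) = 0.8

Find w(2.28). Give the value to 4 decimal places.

Euler: w_{n+1} = w_n + h·f(x_n, w_n).
x=1.000000, w=0.800000: f=0.009471 → w ← 0.800000 + 0.32·0.009471 = 0.803031
x=1.320000, w=0.803031: f=0.133563 → w ← 0.803031 + 0.32·0.133563 = 0.845771
x=1.640000, w=0.845771: f=0.118005 → w ← 0.845771 + 0.32·0.118005 = 0.883532
x=1.960000, w=0.883532: f=0.006338 → w ← 0.883532 + 0.32·0.006338 = 0.885561
w(2.28) ≈ 0.8856

0.8856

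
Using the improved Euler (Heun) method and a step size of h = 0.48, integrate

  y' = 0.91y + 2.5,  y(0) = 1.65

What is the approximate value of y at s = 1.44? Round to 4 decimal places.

13.0698

Heun: k1 = f(s_n, y_n); k2 = f(s_n + h, y_n + h·k1); y_{n+1} = y_n + (h/2)·(k1 + k2).
s=0.000000, y=1.650000:
  k1 = f(0.000000, 1.650000) = 4.001500
  k2 = f(0.480000, 3.570720) = 5.749355
  y ← 1.650000 + (0.48/2)·(4.001500 + 5.749355) = 3.990205
s=0.480000, y=3.990205:
  k1 = f(0.480000, 3.990205) = 6.131087
  k2 = f(0.960000, 6.933127) = 8.809145
  y ← 3.990205 + (0.48/2)·(6.131087 + 8.809145) = 7.575861
s=0.960000, y=7.575861:
  k1 = f(0.960000, 7.575861) = 9.394034
  k2 = f(1.440000, 12.084997) = 13.497347
  y ← 7.575861 + (0.48/2)·(9.394034 + 13.497347) = 13.069792
y(1.44) ≈ 13.0698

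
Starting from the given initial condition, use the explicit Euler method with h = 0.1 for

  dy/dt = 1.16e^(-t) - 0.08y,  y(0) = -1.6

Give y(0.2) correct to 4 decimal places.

-1.3545

Euler: y_{n+1} = y_n + h·f(t_n, y_n).
t=0.000000, y=-1.600000: f=1.288000 → y ← -1.600000 + 0.1·1.288000 = -1.471200
t=0.100000, y=-1.471200: f=1.167307 → y ← -1.471200 + 0.1·1.167307 = -1.354469
y(0.2) ≈ -1.3545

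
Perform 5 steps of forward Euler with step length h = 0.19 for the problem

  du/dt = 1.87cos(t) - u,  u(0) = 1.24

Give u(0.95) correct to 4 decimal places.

Euler: u_{n+1} = u_n + h·f(t_n, u_n).
t=0.000000, u=1.240000: f=0.630000 → u ← 1.240000 + 0.19·0.630000 = 1.359700
t=0.190000, u=1.359700: f=0.476648 → u ← 1.359700 + 0.19·0.476648 = 1.450263
t=0.380000, u=1.450263: f=0.286340 → u ← 1.450263 + 0.19·0.286340 = 1.504668
t=0.570000, u=1.504668: f=0.069687 → u ← 1.504668 + 0.19·0.069687 = 1.517908
t=0.760000, u=1.517908: f=-0.162465 → u ← 1.517908 + 0.19·(-0.162465) = 1.487040
u(0.95) ≈ 1.4870

1.4870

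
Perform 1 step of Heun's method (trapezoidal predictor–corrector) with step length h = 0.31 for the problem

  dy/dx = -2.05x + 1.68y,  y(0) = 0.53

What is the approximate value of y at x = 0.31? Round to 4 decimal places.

0.7794

Heun: k1 = f(x_n, y_n); k2 = f(x_n + h, y_n + h·k1); y_{n+1} = y_n + (h/2)·(k1 + k2).
x=0.000000, y=0.530000:
  k1 = f(0.000000, 0.530000) = 0.890400
  k2 = f(0.310000, 0.806024) = 0.718620
  y ← 0.530000 + (0.31/2)·(0.890400 + 0.718620) = 0.779398
y(0.31) ≈ 0.7794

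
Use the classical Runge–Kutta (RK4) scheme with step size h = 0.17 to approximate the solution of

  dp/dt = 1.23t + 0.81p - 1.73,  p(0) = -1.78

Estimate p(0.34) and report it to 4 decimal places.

-2.9434

RK4: k1 = f(t_n, p_n); k2 = f(t_n + h/2, p_n + (h/2)·k1); k3 = f(t_n + h/2, p_n + (h/2)·k2); k4 = f(t_n + h, p_n + h·k3); p_{n+1} = p_n + (h/6)·(k1 + 2k2 + 2k3 + k4).
t=0.000000, p=-1.780000:
  k1 = f(0.000000, -1.780000) = -3.171800
  k2 = f(0.085000, -2.049603) = -3.285628
  k3 = f(0.085000, -2.059278) = -3.293466
  k4 = f(0.170000, -2.339889) = -3.416210
  p ← -1.780000 + (0.17/6)·(k1 + 2k2 + 2k3 + k4) = -2.339476
t=0.170000, p=-2.339476:
  k1 = f(0.170000, -2.339476) = -3.415875
  k2 = f(0.255000, -2.629825) = -3.546508
  k3 = f(0.255000, -2.640929) = -3.555502
  k4 = f(0.340000, -2.943911) = -3.696368
  p ← -2.339476 + (0.17/6)·(k1 + 2k2 + 2k3 + k4) = -2.943436
p(0.34) ≈ -2.9434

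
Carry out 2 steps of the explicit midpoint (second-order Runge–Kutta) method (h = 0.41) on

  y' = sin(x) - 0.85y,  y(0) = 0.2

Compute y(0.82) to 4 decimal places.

Midpoint: k1 = f(x_n, y_n); k2 = f(x_n + h/2, y_n + (h/2)·k1); y_{n+1} = y_n + h·k2.
x=0.000000, y=0.200000:
  k1 = f(0.000000, 0.200000) = -0.170000
  k2 = f(0.205000, 0.165150) = 0.063190
  y ← 0.200000 + 0.41·0.063190 = 0.225908
x=0.410000, y=0.225908:
  k1 = f(0.410000, 0.225908) = 0.206588
  k2 = f(0.615000, 0.268258) = 0.348939
  y ← 0.225908 + 0.41·0.348939 = 0.368973
y(0.82) ≈ 0.3690

0.3690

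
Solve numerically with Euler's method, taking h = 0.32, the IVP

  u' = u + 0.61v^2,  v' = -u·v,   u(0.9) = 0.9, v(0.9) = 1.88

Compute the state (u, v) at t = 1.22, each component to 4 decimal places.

1.8779, 1.3386

Euler on (u,v): u_{n+1} = u_n + h·u', v_{n+1} = v_n + h·v'.
0.900000: (0.900000, 1.880000); f=(3.055984, -1.692000) → (1.877915, 1.338560)
(u(1.22), v(1.22)) ≈ (1.8779, 1.3386)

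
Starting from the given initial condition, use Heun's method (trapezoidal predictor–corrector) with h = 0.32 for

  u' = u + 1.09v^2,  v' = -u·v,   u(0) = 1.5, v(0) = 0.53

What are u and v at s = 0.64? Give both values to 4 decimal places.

Heun on (u,v): k1 = f(s_n, state_n); k2 = f(s_n + h, state_n + h·k1); state_{n+1} = state_n + (h/2)·(k1 + k2).
0.000000: (1.500000, 0.530000)
  k1 = (1.806181, -0.795000)
  predictor → (2.077978, 0.275600)
  k2 = (2.160769, -0.572691)
  → (2.134712, 0.311169)
0.320000: (2.134712, 0.311169)
  k1 = (2.240253, -0.664257)
  predictor → (2.851593, 0.098607)
  k2 = (2.862191, -0.281188)
  → (2.951103, 0.159898)
(u(0.64), v(0.64)) ≈ (2.9511, 0.1599)

2.9511, 0.1599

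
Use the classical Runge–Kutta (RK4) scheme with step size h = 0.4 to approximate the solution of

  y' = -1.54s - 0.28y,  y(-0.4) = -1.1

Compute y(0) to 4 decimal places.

-0.8691

RK4: k1 = f(s_n, y_n); k2 = f(s_n + h/2, y_n + (h/2)·k1); k3 = f(s_n + h/2, y_n + (h/2)·k2); k4 = f(s_n + h, y_n + h·k3); y_{n+1} = y_n + (h/6)·(k1 + 2k2 + 2k3 + k4).
s=-0.400000, y=-1.100000:
  k1 = f(-0.400000, -1.100000) = 0.924000
  k2 = f(-0.200000, -0.915200) = 0.564256
  k3 = f(-0.200000, -0.987149) = 0.584402
  k4 = f(0.000000, -0.866239) = 0.242547
  y ← -1.100000 + (0.4/6)·(k1 + 2k2 + 2k3 + k4) = -0.869076
y(0) ≈ -0.8691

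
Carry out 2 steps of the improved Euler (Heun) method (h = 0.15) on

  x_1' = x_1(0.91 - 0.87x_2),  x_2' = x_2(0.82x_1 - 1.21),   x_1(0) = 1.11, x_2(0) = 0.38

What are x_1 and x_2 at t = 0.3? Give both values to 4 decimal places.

Heun on (x_1,x_2): k1 = f(t_n, state_n); k2 = f(t_n + h, state_n + h·k1); state_{n+1} = state_n + (h/2)·(k1 + k2).
0.000000: (1.110000, 0.380000)
  k1 = (0.643134, -0.113924)
  predictor → (1.206470, 0.362911)
  k2 = (0.716965, -0.080093)
  → (1.212007, 0.365449)
0.150000: (1.212007, 0.365449)
  k1 = (0.717581, -0.078993)
  predictor → (1.319645, 0.353600)
  k2 = (0.794912, -0.045222)
  → (1.325444, 0.356133)
(x_1(0.3), x_2(0.3)) ≈ (1.3254, 0.3561)

1.3254, 0.3561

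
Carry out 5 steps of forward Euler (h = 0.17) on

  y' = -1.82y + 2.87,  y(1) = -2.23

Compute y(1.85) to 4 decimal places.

Euler: y_{n+1} = y_n + h·f(x_n, y_n).
x=1.000000, y=-2.230000: f=6.928600 → y ← -2.230000 + 0.17·6.928600 = -1.052138
x=1.170000, y=-1.052138: f=4.784891 → y ← -1.052138 + 0.17·4.784891 = -0.238707
x=1.340000, y=-0.238707: f=3.304446 → y ← -0.238707 + 0.17·3.304446 = 0.323049
x=1.510000, y=0.323049: f=2.282050 → y ← 0.323049 + 0.17·2.282050 = 0.710998
x=1.680000, y=0.710998: f=1.575984 → y ← 0.710998 + 0.17·1.575984 = 0.978915
y(1.85) ≈ 0.9789

0.9789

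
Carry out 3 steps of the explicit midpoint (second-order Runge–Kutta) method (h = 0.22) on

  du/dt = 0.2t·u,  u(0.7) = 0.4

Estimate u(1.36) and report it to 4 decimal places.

Midpoint: k1 = f(t_n, u_n); k2 = f(t_n + h/2, u_n + (h/2)·k1); u_{n+1} = u_n + h·k2.
t=0.700000, u=0.400000:
  k1 = f(0.700000, 0.400000) = 0.056000
  k2 = f(0.810000, 0.406160) = 0.065798
  u ← 0.400000 + 0.22·0.065798 = 0.414476
t=0.920000, u=0.414476:
  k1 = f(0.920000, 0.414476) = 0.076263
  k2 = f(1.030000, 0.422865) = 0.087110
  u ← 0.414476 + 0.22·0.087110 = 0.433640
t=1.140000, u=0.433640:
  k1 = f(1.140000, 0.433640) = 0.098870
  k2 = f(1.250000, 0.444515) = 0.111129
  u ← 0.433640 + 0.22·0.111129 = 0.458088
u(1.36) ≈ 0.4581

0.4581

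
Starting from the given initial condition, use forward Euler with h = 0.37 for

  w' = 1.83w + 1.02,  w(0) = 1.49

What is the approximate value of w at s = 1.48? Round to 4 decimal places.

15.6396

Euler: w_{n+1} = w_n + h·f(s_n, w_n).
s=0.000000, w=1.490000: f=3.746700 → w ← 1.490000 + 0.37·3.746700 = 2.876279
s=0.370000, w=2.876279: f=6.283591 → w ← 2.876279 + 0.37·6.283591 = 5.201208
s=0.740000, w=5.201208: f=10.538210 → w ← 5.201208 + 0.37·10.538210 = 9.100345
s=1.110000, w=9.100345: f=17.673632 → w ← 9.100345 + 0.37·17.673632 = 15.639589
w(1.48) ≈ 15.6396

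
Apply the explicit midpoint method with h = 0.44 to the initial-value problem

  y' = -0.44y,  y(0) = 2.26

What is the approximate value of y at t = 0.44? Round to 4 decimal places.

1.8648

Midpoint: k1 = f(t_n, y_n); k2 = f(t_n + h/2, y_n + (h/2)·k1); y_{n+1} = y_n + h·k2.
t=0.000000, y=2.260000:
  k1 = f(0.000000, 2.260000) = -0.994400
  k2 = f(0.220000, 2.041232) = -0.898142
  y ← 2.260000 + 0.44·(-0.898142) = 1.864817
y(0.44) ≈ 1.8648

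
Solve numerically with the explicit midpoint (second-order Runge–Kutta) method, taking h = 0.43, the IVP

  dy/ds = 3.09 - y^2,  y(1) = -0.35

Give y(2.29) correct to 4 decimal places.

1.5721

Midpoint: k1 = f(s_n, y_n); k2 = f(s_n + h/2, y_n + (h/2)·k1); y_{n+1} = y_n + h·k2.
s=1.000000, y=-0.350000:
  k1 = f(1.000000, -0.350000) = 2.967500
  k2 = f(1.215000, 0.288013) = 3.007049
  y ← -0.350000 + 0.43·3.007049 = 0.943031
s=1.430000, y=0.943031:
  k1 = f(1.430000, 0.943031) = 2.200693
  k2 = f(1.645000, 1.416180) = 1.084435
  y ← 0.943031 + 0.43·1.084435 = 1.409338
s=1.860000, y=1.409338:
  k1 = f(1.860000, 1.409338) = 1.103767
  k2 = f(2.075000, 1.646648) = 0.378551
  y ← 1.409338 + 0.43·0.378551 = 1.572115
y(2.29) ≈ 1.5721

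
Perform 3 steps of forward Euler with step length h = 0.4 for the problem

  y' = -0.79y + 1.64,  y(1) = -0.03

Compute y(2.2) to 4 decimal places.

Euler: y_{n+1} = y_n + h·f(x_n, y_n).
x=1.000000, y=-0.030000: f=1.663700 → y ← -0.030000 + 0.4·1.663700 = 0.635480
x=1.400000, y=0.635480: f=1.137971 → y ← 0.635480 + 0.4·1.137971 = 1.090668
x=1.800000, y=1.090668: f=0.778372 → y ← 1.090668 + 0.4·0.778372 = 1.402017
y(2.2) ≈ 1.4020

1.4020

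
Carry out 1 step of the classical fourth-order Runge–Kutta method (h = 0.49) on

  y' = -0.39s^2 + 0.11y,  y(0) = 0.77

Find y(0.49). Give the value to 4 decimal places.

RK4: k1 = f(s_n, y_n); k2 = f(s_n + h/2, y_n + (h/2)·k1); k3 = f(s_n + h/2, y_n + (h/2)·k2); k4 = f(s_n + h, y_n + h·k3); y_{n+1} = y_n + (h/6)·(k1 + 2k2 + 2k3 + k4).
s=0.000000, y=0.770000:
  k1 = f(0.000000, 0.770000) = 0.084700
  k2 = f(0.245000, 0.790752) = 0.063573
  k3 = f(0.245000, 0.785575) = 0.063004
  k4 = f(0.490000, 0.800872) = -0.005543
  y ← 0.770000 + (0.49/6)·(k1 + 2k2 + 2k3 + k4) = 0.797139
y(0.49) ≈ 0.7971

0.7971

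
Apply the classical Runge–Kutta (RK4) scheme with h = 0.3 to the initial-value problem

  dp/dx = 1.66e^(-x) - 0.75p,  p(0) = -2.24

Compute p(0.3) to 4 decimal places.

-1.4056

RK4: k1 = f(x_n, p_n); k2 = f(x_n + h/2, p_n + (h/2)·k1); k3 = f(x_n + h/2, p_n + (h/2)·k2); k4 = f(x_n + h, p_n + h·k3); p_{n+1} = p_n + (h/6)·(k1 + 2k2 + 2k3 + k4).
x=0.000000, p=-2.240000:
  k1 = f(0.000000, -2.240000) = 3.340000
  k2 = f(0.150000, -1.739000) = 2.733025
  k3 = f(0.150000, -1.830046) = 2.801310
  k4 = f(0.300000, -1.399607) = 2.279464
  p ← -2.240000 + (0.3/6)·(k1 + 2k2 + 2k3 + k4) = -1.405593
p(0.3) ≈ -1.4056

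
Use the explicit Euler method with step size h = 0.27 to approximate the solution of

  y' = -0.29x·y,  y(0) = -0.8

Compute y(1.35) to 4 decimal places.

Euler: y_{n+1} = y_n + h·f(x_n, y_n).
x=0.000000, y=-0.800000: f=0.000000 → y ← -0.800000 + 0.27·0.000000 = -0.800000
x=0.270000, y=-0.800000: f=0.062640 → y ← -0.800000 + 0.27·0.062640 = -0.783087
x=0.540000, y=-0.783087: f=0.122631 → y ← -0.783087 + 0.27·0.122631 = -0.749977
x=0.810000, y=-0.749977: f=0.176170 → y ← -0.749977 + 0.27·0.176170 = -0.702411
x=1.080000, y=-0.702411: f=0.219995 → y ← -0.702411 + 0.27·0.219995 = -0.643012
y(1.35) ≈ -0.6430

-0.6430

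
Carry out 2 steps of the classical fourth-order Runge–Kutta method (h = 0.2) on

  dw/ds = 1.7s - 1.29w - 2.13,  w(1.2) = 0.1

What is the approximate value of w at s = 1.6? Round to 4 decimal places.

0.1469

RK4: k1 = f(s_n, w_n); k2 = f(s_n + h/2, w_n + (h/2)·k1); k3 = f(s_n + h/2, w_n + (h/2)·k2); k4 = f(s_n + h, w_n + h·k3); w_{n+1} = w_n + (h/6)·(k1 + 2k2 + 2k3 + k4).
s=1.200000, w=0.100000:
  k1 = f(1.200000, 0.100000) = -0.219000
  k2 = f(1.300000, 0.078100) = -0.020749
  k3 = f(1.300000, 0.097925) = -0.046323
  k4 = f(1.400000, 0.090735) = 0.132951
  w ← 0.100000 + (0.2/6)·(k1 + 2k2 + 2k3 + k4) = 0.092660
s=1.400000, w=0.092660:
  k1 = f(1.400000, 0.092660) = 0.130468
  k2 = f(1.500000, 0.105707) = 0.283638
  k3 = f(1.500000, 0.121024) = 0.263879
  k4 = f(1.600000, 0.145436) = 0.402388
  w ← 0.092660 + (0.2/6)·(k1 + 2k2 + 2k3 + k4) = 0.146923
w(1.6) ≈ 0.1469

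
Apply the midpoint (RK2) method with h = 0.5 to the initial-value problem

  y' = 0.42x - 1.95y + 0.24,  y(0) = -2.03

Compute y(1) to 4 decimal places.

-0.2833

Midpoint: k1 = f(x_n, y_n); k2 = f(x_n + h/2, y_n + (h/2)·k1); y_{n+1} = y_n + h·k2.
x=0.000000, y=-2.030000:
  k1 = f(0.000000, -2.030000) = 4.198500
  k2 = f(0.250000, -0.980375) = 2.256731
  y ← -2.030000 + 0.5·2.256731 = -0.901634
x=0.500000, y=-0.901634:
  k1 = f(0.500000, -0.901634) = 2.208187
  k2 = f(0.750000, -0.349588) = 1.236696
  y ← -0.901634 + 0.5·1.236696 = -0.283286
y(1) ≈ -0.2833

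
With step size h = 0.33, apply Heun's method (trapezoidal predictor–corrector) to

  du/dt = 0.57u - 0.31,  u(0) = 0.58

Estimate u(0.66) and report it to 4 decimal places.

0.5964

Heun: k1 = f(t_n, u_n); k2 = f(t_n + h, u_n + h·k1); u_{n+1} = u_n + (h/2)·(k1 + k2).
t=0.000000, u=0.580000:
  k1 = f(0.000000, 0.580000) = 0.020600
  k2 = f(0.330000, 0.586798) = 0.024475
  u ← 0.580000 + (0.33/2)·(0.020600 + 0.024475) = 0.587437
t=0.330000, u=0.587437:
  k1 = f(0.330000, 0.587437) = 0.024839
  k2 = f(0.660000, 0.595634) = 0.029512
  u ← 0.587437 + (0.33/2)·(0.024839 + 0.029512) = 0.596405
u(0.66) ≈ 0.5964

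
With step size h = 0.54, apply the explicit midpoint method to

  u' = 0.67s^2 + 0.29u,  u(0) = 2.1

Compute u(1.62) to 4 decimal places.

Midpoint: k1 = f(s_n, u_n); k2 = f(s_n + h/2, u_n + (h/2)·k1); u_{n+1} = u_n + h·k2.
s=0.000000, u=2.100000:
  k1 = f(0.000000, 2.100000) = 0.609000
  k2 = f(0.270000, 2.264430) = 0.705528
  u ← 2.100000 + 0.54·0.705528 = 2.480985
s=0.540000, u=2.480985:
  k1 = f(0.540000, 2.480985) = 0.914858
  k2 = f(0.810000, 2.727997) = 1.230706
  u ← 2.480985 + 0.54·1.230706 = 3.145566
s=1.080000, u=3.145566:
  k1 = f(1.080000, 3.145566) = 1.693702
  k2 = f(1.350000, 3.602866) = 2.265906
  u ← 3.145566 + 0.54·2.265906 = 4.369155
u(1.62) ≈ 4.3692

4.3692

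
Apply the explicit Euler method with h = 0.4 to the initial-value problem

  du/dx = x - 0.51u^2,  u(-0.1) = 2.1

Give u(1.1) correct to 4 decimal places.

1.0794

Euler: u_{n+1} = u_n + h·f(x_n, u_n).
x=-0.100000, u=2.100000: f=-2.349100 → u ← 2.100000 + 0.4·(-2.349100) = 1.160360
x=0.300000, u=1.160360: f=-0.386682 → u ← 1.160360 + 0.4·(-0.386682) = 1.005687
x=0.700000, u=1.005687: f=0.184183 → u ← 1.005687 + 0.4·0.184183 = 1.079360
u(1.1) ≈ 1.0794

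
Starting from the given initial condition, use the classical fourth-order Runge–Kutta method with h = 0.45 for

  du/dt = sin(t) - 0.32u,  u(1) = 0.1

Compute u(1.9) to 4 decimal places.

RK4: k1 = f(t_n, u_n); k2 = f(t_n + h/2, u_n + (h/2)·k1); k3 = f(t_n + h/2, u_n + (h/2)·k2); k4 = f(t_n + h, u_n + h·k3); u_{n+1} = u_n + (h/6)·(k1 + 2k2 + 2k3 + k4).
t=1.000000, u=0.100000:
  k1 = f(1.000000, 0.100000) = 0.809471
  k2 = f(1.225000, 0.282131) = 0.850524
  k3 = f(1.225000, 0.291368) = 0.847568
  k4 = f(1.450000, 0.481406) = 0.838663
  u ← 0.100000 + (0.45/6)·(k1 + 2k2 + 2k3 + k4) = 0.478324
t=1.450000, u=0.478324:
  k1 = f(1.450000, 0.478324) = 0.839649
  k2 = f(1.675000, 0.667245) = 0.781057
  k3 = f(1.675000, 0.654062) = 0.785276
  k4 = f(1.900000, 0.831698) = 0.680157
  u ← 0.478324 + (0.45/6)·(k1 + 2k2 + 2k3 + k4) = 0.827259
u(1.9) ≈ 0.8273

0.8273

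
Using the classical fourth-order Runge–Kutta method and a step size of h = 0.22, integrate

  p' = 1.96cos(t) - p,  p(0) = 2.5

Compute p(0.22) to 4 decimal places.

RK4: k1 = f(t_n, p_n); k2 = f(t_n + h/2, p_n + (h/2)·k1); k3 = f(t_n + h/2, p_n + (h/2)·k2); k4 = f(t_n + h, p_n + h·k3); p_{n+1} = p_n + (h/6)·(k1 + 2k2 + 2k3 + k4).
t=0.000000, p=2.500000:
  k1 = f(0.000000, 2.500000) = -0.540000
  k2 = f(0.110000, 2.440600) = -0.492446
  k3 = f(0.110000, 2.445831) = -0.497677
  k4 = f(0.220000, 2.390511) = -0.477752
  p ← 2.500000 + (0.22/6)·(k1 + 2k2 + 2k3 + k4) = 2.390073
p(0.22) ≈ 2.3901

2.3901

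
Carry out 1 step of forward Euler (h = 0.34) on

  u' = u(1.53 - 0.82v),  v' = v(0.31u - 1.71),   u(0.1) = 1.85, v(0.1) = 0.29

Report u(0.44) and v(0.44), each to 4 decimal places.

2.6628, 0.1779

Euler on (u,v): u_{n+1} = u_n + h·u', v_{n+1} = v_n + h·v'.
0.100000: (1.850000, 0.290000); f=(2.390570, -0.329585) → (2.662794, 0.177941)
(u(0.44), v(0.44)) ≈ (2.6628, 0.1779)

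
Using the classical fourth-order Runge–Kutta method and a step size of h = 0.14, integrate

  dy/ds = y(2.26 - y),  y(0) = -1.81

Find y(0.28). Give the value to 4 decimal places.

RK4: k1 = f(s_n, y_n); k2 = f(s_n + h/2, y_n + (h/2)·k1); k3 = f(s_n + h/2, y_n + (h/2)·k2); k4 = f(s_n + h, y_n + h·k3); y_{n+1} = y_n + (h/6)·(k1 + 2k2 + 2k3 + k4).
s=0.000000, y=-1.810000:
  k1 = f(0.000000, -1.810000) = -7.366700
  k2 = f(0.070000, -2.325669) = -10.664748
  k3 = f(0.070000, -2.556532) = -12.313621
  k4 = f(0.140000, -3.533907) = -20.475128
  y ← -1.810000 + (0.14/6)·(k1 + 2k2 + 2k3 + k4) = -3.531967
s=0.140000, y=-3.531967:
  k1 = f(0.140000, -3.531967) = -20.457032
  k2 = f(0.210000, -4.963959) = -35.859434
  k3 = f(0.210000, -6.042127) = -50.162504
  k4 = f(0.280000, -10.554717) = -135.255715
  y ← -3.531967 + (0.14/6)·(k1 + 2k2 + 2k3 + k4) = -11.179621
y(0.28) ≈ -11.1796

-11.1796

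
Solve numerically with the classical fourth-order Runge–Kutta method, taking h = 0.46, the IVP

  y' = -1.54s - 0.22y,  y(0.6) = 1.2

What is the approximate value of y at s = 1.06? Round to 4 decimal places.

RK4: k1 = f(s_n, y_n); k2 = f(s_n + h/2, y_n + (h/2)·k1); k3 = f(s_n + h/2, y_n + (h/2)·k2); k4 = f(s_n + h, y_n + h·k3); y_{n+1} = y_n + (h/6)·(k1 + 2k2 + 2k3 + k4).
s=0.600000, y=1.200000:
  k1 = f(0.600000, 1.200000) = -1.188000
  k2 = f(0.830000, 0.926760) = -1.482087
  k3 = f(0.830000, 0.859120) = -1.467206
  k4 = f(1.060000, 0.525085) = -1.747919
  y ← 1.200000 + (0.46/6)·(k1 + 2k2 + 2k3 + k4) = 0.522688
y(1.06) ≈ 0.5227

0.5227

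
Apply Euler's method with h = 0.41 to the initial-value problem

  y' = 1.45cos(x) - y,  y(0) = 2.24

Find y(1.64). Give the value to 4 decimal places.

1.0213

Euler: y_{n+1} = y_n + h·f(x_n, y_n).
x=0.000000, y=2.240000: f=-0.790000 → y ← 2.240000 + 0.41·(-0.790000) = 1.916100
x=0.410000, y=1.916100: f=-0.586275 → y ← 1.916100 + 0.41·(-0.586275) = 1.675727
x=0.820000, y=1.675727: f=-0.686507 → y ← 1.675727 + 0.41·(-0.686507) = 1.394260
x=1.230000, y=1.394260: f=-0.909615 → y ← 1.394260 + 0.41·(-0.909615) = 1.021318
y(1.64) ≈ 1.0213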